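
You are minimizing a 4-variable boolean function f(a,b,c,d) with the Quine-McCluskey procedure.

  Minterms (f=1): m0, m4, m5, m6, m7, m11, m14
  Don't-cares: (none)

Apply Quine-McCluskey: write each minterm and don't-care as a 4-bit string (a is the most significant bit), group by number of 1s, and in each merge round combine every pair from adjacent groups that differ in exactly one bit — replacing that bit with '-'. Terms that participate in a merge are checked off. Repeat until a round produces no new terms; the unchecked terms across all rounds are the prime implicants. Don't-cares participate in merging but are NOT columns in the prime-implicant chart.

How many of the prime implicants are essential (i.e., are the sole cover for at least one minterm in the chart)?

4

[col 0] 0000*, 0100*, 0101*, 0110*, 0111*, 1011, 1110*
[col 1] -110, 0-00, 01-0*, 01-1*, 010-*, 011-*
[col 2] 01--
Prime implicants: -110, 0-00, 01--, 1011
PI chart (minterm → PIs covering it):
  0 | 0-00  (sole → essential)
  4 | 0-00,01--
  5 | 01--  (sole → essential)
  6 | -110,01--
  7 | 01--  (sole → essential)
  11 | 1011  (sole → essential)
  14 | -110  (sole → essential)
Essential prime implicants: -110, 0-00, 01--, 1011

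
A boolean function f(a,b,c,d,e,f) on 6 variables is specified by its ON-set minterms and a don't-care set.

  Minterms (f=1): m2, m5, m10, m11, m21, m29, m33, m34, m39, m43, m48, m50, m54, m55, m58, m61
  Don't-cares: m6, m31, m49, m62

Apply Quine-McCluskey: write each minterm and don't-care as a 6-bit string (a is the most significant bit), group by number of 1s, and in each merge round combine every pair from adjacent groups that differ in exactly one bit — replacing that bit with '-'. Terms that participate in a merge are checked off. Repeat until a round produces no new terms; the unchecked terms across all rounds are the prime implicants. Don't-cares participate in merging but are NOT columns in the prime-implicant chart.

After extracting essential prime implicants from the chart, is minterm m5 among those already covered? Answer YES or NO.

YES

Round 0: 000010✓ 000101✓ 000110✓ 001010✓ 001011✓ 010101✓ 011101✓ 011111✓ 100001✓ 100010✓ 100111✓ 101011✓ 110000✓ 110001✓ 110010✓ 110110✓ 110111✓ 111010✓ 111101✓ 111110✓
Round 1: -00010 -01011 -11101 0-0101 00-010 000-10 00101- 01-101 0111-1 1-0001 1-0010 1-0111 11-010✓ 11-110✓ 110-10✓ 1100-0 11000- 11011- 111-10✓
Round 2: 11--10
PIs = {-00010, -01011, -11101, 0-0101, 00-010, 000-10, 00101-, 01-101, 0111-1, 1-0001, 1-0010, 1-0111, 11--10, 1100-0, 11000-, 11011-}
Coverage chart:
  m2: -00010,00-010,000-10
  m5: 0-0101 ←essential
  m10: 00-010,00101-
  m11: -01011,00101-
  m21: 0-0101,01-101
  m29: -11101,01-101,0111-1
  m33: 1-0001 ←essential
  m34: -00010,1-0010
  m39: 1-0111 ←essential
  m43: -01011 ←essential
  m48: 1100-0,11000-
  m50: 1-0010,11--10,1100-0
  m54: 11--10,11011-
  m55: 1-0111,11011-
  m58: 11--10 ←essential
  m61: -11101 ←essential
Essential: -01011, -11101, 0-0101, 1-0001, 1-0111, 11--10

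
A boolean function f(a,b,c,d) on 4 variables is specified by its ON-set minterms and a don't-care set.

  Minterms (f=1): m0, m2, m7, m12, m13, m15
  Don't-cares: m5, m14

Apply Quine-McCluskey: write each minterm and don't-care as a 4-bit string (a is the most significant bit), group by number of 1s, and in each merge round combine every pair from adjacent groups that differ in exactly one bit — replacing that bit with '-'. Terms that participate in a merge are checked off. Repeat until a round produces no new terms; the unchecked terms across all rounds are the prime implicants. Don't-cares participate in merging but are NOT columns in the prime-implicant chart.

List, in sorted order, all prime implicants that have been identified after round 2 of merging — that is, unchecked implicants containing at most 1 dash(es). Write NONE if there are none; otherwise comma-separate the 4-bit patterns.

[col 0] 0000*, 0010*, 0101*, 0111*, 1100*, 1101*, 1110*, 1111*
[col 1] -101*, -111*, 00-0, 01-1*, 11-0*, 11-1*, 110-*, 111-*
[col 2] -1-1, 11--
Prime implicants: -1-1, 00-0, 11--

00-0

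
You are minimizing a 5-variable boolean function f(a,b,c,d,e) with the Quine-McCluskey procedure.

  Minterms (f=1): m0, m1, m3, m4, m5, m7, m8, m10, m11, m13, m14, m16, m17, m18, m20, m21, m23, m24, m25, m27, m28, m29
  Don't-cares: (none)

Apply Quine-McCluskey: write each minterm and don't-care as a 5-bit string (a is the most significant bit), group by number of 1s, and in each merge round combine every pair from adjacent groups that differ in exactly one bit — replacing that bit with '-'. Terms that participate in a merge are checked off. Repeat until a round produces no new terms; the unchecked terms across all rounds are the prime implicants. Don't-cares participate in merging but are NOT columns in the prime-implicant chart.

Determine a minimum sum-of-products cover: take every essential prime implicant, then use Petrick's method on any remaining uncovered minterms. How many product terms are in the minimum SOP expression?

9

[col 0] 00000*, 00001*, 00011*, 00100*, 00101*, 00111*, 01000*, 01010*, 01011*, 01101*, 01110*, 10000*, 10001*, 10010*, 10100*, 10101*, 10111*, 11000*, 11001*, 11011*, 11100*, 11101*
[col 1] -0000*, -0001*, -0100*, -0101*, -0111*, -1000*, -1011, -1101*, 0-000*, 0-011, 0-101*, 00-00*, 00-01*, 00-11*, 000-1*, 0000-*, 001-1*, 0010-*, 01-10, 010-0, 0101-, 1-000*, 1-001*, 1-100*, 1-101*, 10-00*, 10-01*, 100-0, 1000-*, 101-1*, 1010-*, 11-00*, 11-01*, 110-1, 1100-*, 1110-*
[col 2] --000, --101, -0-00*, -0-01*, -000-*, -01-1, -010-*, 00--1, 00-0-*, 1--00*, 1--01*, 1-00-*, 1-10-*, 10-0-*, 11-0-*
[col 3] -0-0-, 1--0-
Prime implicants: --000, --101, -0-0-, -01-1, -1011, 0-011, 00--1, 01-10, 010-0, 0101-, 1--0-, 100-0, 110-1
PI chart (minterm → PIs covering it):
  0 | --000,-0-0-
  1 | -0-0-,00--1
  3 | 0-011,00--1
  4 | -0-0-  (sole → essential)
  5 | --101,-0-0-,-01-1,00--1
  7 | -01-1,00--1
  8 | --000,010-0
  10 | 01-10,010-0,0101-
  11 | -1011,0-011,0101-
  13 | --101  (sole → essential)
  14 | 01-10  (sole → essential)
  16 | --000,-0-0-,1--0-,100-0
  17 | -0-0-,1--0-
  18 | 100-0  (sole → essential)
  20 | -0-0-,1--0-
  21 | --101,-0-0-,-01-1,1--0-
  23 | -01-1  (sole → essential)
  24 | --000,1--0-
  25 | 1--0-,110-1
  27 | -1011,110-1
  28 | 1--0-  (sole → essential)
  29 | --101,1--0-
Essential prime implicants: --101, -0-0-, -01-1, 01-10, 1--0-, 100-0
Petrick residual → --000, -1011, 0-011
Minimum SOP uses 9 PIs: c'd'e' + cd'e + b'd' + b'ce + bc'de + a'c'de + a'bde' + ad' + ab'c'e'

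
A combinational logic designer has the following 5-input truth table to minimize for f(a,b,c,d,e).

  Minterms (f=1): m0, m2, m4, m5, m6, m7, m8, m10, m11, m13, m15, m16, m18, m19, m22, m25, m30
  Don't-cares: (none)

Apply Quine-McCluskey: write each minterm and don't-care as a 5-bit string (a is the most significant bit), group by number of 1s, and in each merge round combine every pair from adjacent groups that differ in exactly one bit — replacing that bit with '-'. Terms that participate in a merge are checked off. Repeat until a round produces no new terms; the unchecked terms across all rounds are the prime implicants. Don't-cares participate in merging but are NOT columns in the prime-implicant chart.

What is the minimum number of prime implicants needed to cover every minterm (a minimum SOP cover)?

Round 0: 00000✓ 00010✓ 00100✓ 00101✓ 00110✓ 00111✓ 01000✓ 01010✓ 01011✓ 01101✓ 01111✓ 10000✓ 10010✓ 10011✓ 10110✓ 11001 11110✓
Round 1: -0000✓ -0010✓ -0110✓ 0-000✓ 0-010✓ 0-101✓ 0-111✓ 00-00✓ 00-10✓ 000-0✓ 001-0✓ 001-1✓ 0010-✓ 0011-✓ 01-11 010-0✓ 0101- 011-1✓ 1-110 10-10✓ 100-0✓ 1001-
Round 2: -0-10 -00-0 0-0-0 0-1-1 00--0 001--
PIs = {-0-10, -00-0, 0-0-0, 0-1-1, 00--0, 001--, 01-11, 0101-, 1-110, 1001-, 11001}
Coverage chart:
  m0: -00-0,0-0-0,00--0
  m2: -0-10,-00-0,0-0-0,00--0
  m4: 00--0,001--
  m5: 0-1-1,001--
  m6: -0-10,00--0,001--
  m7: 0-1-1,001--
  m8: 0-0-0 ←essential
  m10: 0-0-0,0101-
  m11: 01-11,0101-
  m13: 0-1-1 ←essential
  m15: 0-1-1,01-11
  m16: -00-0 ←essential
  m18: -0-10,-00-0,1001-
  m19: 1001- ←essential
  m22: -0-10,1-110
  m25: 11001 ←essential
  m30: 1-110 ←essential
Essential: -00-0, 0-0-0, 0-1-1, 1-110, 1001-, 11001
Petrick residual → 00--0, 01-11
Min cover (8 terms): b'c'e' + a'c'e' + a'ce + a'b'e' + a'bde + acde' + ab'c'd + abc'd'e

8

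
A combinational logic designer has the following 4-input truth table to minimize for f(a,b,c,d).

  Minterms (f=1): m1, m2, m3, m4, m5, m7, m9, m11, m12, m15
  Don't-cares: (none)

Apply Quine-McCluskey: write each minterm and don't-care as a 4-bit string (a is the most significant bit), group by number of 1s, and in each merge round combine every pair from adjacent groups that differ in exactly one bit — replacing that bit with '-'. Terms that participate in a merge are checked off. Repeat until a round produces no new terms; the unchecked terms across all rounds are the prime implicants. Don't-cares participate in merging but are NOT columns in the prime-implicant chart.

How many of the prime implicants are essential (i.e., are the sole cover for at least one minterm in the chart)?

Round 0: 0001✓ 0010✓ 0011✓ 0100✓ 0101✓ 0111✓ 1001✓ 1011✓ 1100✓ 1111✓
Round 1: -001✓ -011✓ -100 -111✓ 0-01✓ 0-11✓ 00-1✓ 001- 01-1✓ 010- 1-11✓ 10-1✓
Round 2: --11 -0-1 0--1
PIs = {--11, -0-1, -100, 0--1, 001-, 010-}
Coverage chart:
  m1: -0-1,0--1
  m2: 001- ←essential
  m3: --11,-0-1,0--1,001-
  m4: -100,010-
  m5: 0--1,010-
  m7: --11,0--1
  m9: -0-1 ←essential
  m11: --11,-0-1
  m12: -100 ←essential
  m15: --11 ←essential
Essential: --11, -0-1, -100, 001-

4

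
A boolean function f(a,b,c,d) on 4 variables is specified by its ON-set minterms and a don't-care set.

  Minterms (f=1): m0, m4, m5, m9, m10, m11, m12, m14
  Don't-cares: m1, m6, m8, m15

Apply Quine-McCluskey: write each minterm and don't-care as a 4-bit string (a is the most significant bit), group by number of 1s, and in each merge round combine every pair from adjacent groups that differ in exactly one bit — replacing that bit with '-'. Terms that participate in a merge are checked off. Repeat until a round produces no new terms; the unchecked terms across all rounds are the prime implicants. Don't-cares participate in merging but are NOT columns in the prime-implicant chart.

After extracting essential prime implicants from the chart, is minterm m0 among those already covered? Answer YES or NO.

size-2^0 implicants → 0000(✓)  0001(✓)  0100(✓)  0101(✓)  0110(✓)  1000(✓)  1001(✓)  1010(✓)  1011(✓)  1100(✓)  1110(✓)  1111(✓)
size-2^1 implicants → -000(✓)  -001(✓)  -100(✓)  -110(✓)  0-00(✓)  0-01(✓)  000-(✓)  01-0(✓)  010-(✓)  1-00(✓)  1-10(✓)  1-11(✓)  10-0(✓)  10-1(✓)  100-(✓)  101-(✓)  11-0(✓)  111-(✓)
size-2^2 implicants → --00  -00-  -1-0  0-0-  1--0  1-1-  10--
Unchecked terms (primes): --00, -00-, -1-0, 0-0-, 1--0, 1-1-, 10--
Minterm coverage:
  m0 ⊆ --00,-00-,0-0-
  m4 ⊆ --00,-1-0,0-0-
  m5 ⊆ 0-0- [E]
  m9 ⊆ -00-,10--
  m10 ⊆ 1--0,1-1-,10--
  m11 ⊆ 1-1-,10--
  m12 ⊆ --00,-1-0,1--0
  m14 ⊆ -1-0,1--0,1-1-
E = {0-0-}

YES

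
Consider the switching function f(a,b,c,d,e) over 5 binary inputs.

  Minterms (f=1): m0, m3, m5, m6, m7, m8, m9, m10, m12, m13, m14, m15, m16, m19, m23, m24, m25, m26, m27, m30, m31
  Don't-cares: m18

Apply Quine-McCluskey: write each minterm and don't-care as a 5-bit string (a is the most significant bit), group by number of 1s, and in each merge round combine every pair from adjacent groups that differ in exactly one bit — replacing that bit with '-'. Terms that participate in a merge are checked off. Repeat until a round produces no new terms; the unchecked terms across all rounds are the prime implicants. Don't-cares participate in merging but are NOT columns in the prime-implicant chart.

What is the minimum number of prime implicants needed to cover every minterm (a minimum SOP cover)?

7

Round 0: 00000✓ 00011✓ 00101✓ 00110✓ 00111✓ 01000✓ 01001✓ 01010✓ 01100✓ 01101✓ 01110✓ 01111✓ 10000✓ 10010✓ 10011✓ 10111✓ 11000✓ 11001✓ 11010✓ 11011✓ 11110✓ 11111✓
Round 1: -0000✓ -0011✓ -0111✓ -1000✓ -1001✓ -1010✓ -1110✓ -1111✓ 0-000✓ 0-101✓ 0-110✓ 0-111✓ 00-11✓ 001-1✓ 0011-✓ 01-00✓ 01-01✓ 01-10✓ 010-0✓ 0100-✓ 011-0✓ 011-1✓ 0110-✓ 0111-✓ 1-000✓ 1-010✓ 1-011✓ 1-111✓ 10-11✓ 100-0✓ 1001-✓ 11-10✓ 11-11✓ 110-0✓ 110-1✓ 1100-✓ 1101-✓ 1111-✓
Round 2: --000 --111 -0-11 -1-10 -10-0 -100- -111- 0-1-1 0-11- 01--0 01-0- 011-- 1--11 1-0-0 1-01- 11-1- 110--
PIs = {--000, --111, -0-11, -1-10, -10-0, -100-, -111-, 0-1-1, 0-11-, 01--0, 01-0-, 011--, 1--11, 1-0-0, 1-01-, 11-1-, 110--}
Coverage chart:
  m0: --000 ←essential
  m3: -0-11 ←essential
  m5: 0-1-1 ←essential
  m6: 0-11- ←essential
  m7: --111,-0-11,0-1-1,0-11-
  m8: --000,-10-0,-100-,01--0,01-0-
  m9: -100-,01-0-
  m10: -1-10,-10-0,01--0
  m12: 01--0,01-0-,011--
  m13: 0-1-1,01-0-,011--
  m14: -1-10,-111-,0-11-,01--0,011--
  m15: --111,-111-,0-1-1,0-11-,011--
  m16: --000,1-0-0
  m19: -0-11,1--11,1-01-
  m23: --111,-0-11,1--11
  m24: --000,-10-0,-100-,1-0-0,110--
  m25: -100-,110--
  m26: -1-10,-10-0,1-0-0,1-01-,11-1-,110--
  m27: 1--11,1-01-,11-1-,110--
  m30: -1-10,-111-,11-1-
  m31: --111,-111-,1--11,11-1-
Essential: --000, -0-11, 0-1-1, 0-11-
Petrick residual → -100-, 01--0, 11-1-
Min cover (7 terms): c'd'e' + b'de + bc'd' + a'ce + a'cd + a'be' + abd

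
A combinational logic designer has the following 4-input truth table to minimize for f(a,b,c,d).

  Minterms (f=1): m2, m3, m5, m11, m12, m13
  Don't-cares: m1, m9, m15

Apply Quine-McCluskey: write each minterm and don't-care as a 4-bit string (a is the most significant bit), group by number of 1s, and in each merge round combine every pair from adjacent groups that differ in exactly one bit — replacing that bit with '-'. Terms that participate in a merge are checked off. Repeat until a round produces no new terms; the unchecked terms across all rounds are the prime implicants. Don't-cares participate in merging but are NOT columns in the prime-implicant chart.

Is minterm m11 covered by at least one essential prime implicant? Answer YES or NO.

[col 0] 0001*, 0010*, 0011*, 0101*, 1001*, 1011*, 1100*, 1101*, 1111*
[col 1] -001*, -011*, -101*, 0-01*, 00-1*, 001-, 1-01*, 1-11*, 10-1*, 11-1*, 110-
[col 2] --01, -0-1, 1--1
Prime implicants: --01, -0-1, 001-, 1--1, 110-
PI chart (minterm → PIs covering it):
  2 | 001-  (sole → essential)
  3 | -0-1,001-
  5 | --01  (sole → essential)
  11 | -0-1,1--1
  12 | 110-  (sole → essential)
  13 | --01,1--1,110-
Essential prime implicants: --01, 001-, 110-

NO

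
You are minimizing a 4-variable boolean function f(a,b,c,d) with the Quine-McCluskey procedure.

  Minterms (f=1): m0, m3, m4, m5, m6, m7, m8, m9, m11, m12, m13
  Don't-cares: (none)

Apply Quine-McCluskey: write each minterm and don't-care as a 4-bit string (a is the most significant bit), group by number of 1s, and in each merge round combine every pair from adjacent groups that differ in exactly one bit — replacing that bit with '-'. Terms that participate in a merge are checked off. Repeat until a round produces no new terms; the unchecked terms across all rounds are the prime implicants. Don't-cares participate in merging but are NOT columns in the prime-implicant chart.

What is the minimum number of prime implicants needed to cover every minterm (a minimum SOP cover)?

4

size-2^0 implicants → 0000(✓)  0011(✓)  0100(✓)  0101(✓)  0110(✓)  0111(✓)  1000(✓)  1001(✓)  1011(✓)  1100(✓)  1101(✓)
size-2^1 implicants → -000(✓)  -011  -100(✓)  -101(✓)  0-00(✓)  0-11  01-0(✓)  01-1(✓)  010-(✓)  011-(✓)  1-00(✓)  1-01(✓)  10-1  100-(✓)  110-(✓)
size-2^2 implicants → --00  -10-  01--  1-0-
Unchecked terms (primes): --00, -011, -10-, 0-11, 01--, 1-0-, 10-1
Minterm coverage:
  m0 ⊆ --00 [E]
  m3 ⊆ -011,0-11
  m4 ⊆ --00,-10-,01--
  m5 ⊆ -10-,01--
  m6 ⊆ 01-- [E]
  m7 ⊆ 0-11,01--
  m8 ⊆ --00,1-0-
  m9 ⊆ 1-0-,10-1
  m11 ⊆ -011,10-1
  m12 ⊆ --00,-10-,1-0-
  m13 ⊆ -10-,1-0-
E = {--00, 01--}
Petrick residual → -011, 1-0-
Cover = c'd' + b'cd + a'b + ac'  |cover|=4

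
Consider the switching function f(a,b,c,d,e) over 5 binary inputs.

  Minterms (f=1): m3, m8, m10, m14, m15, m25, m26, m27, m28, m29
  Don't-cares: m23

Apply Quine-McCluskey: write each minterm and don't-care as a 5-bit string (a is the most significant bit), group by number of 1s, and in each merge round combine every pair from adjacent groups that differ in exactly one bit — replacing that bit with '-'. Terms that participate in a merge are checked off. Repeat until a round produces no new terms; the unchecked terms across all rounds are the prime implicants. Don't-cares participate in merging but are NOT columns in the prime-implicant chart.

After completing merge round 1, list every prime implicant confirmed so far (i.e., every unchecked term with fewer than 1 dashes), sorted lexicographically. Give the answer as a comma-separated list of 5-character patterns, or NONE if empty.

size-2^0 implicants → 00011  01000(✓)  01010(✓)  01110(✓)  01111(✓)  10111  11001(✓)  11010(✓)  11011(✓)  11100(✓)  11101(✓)
size-2^1 implicants → -1010  01-10  010-0  0111-  11-01  110-1  1101-  1110-
Unchecked terms (primes): -1010, 00011, 01-10, 010-0, 0111-, 10111, 11-01, 110-1, 1101-, 1110-

00011, 10111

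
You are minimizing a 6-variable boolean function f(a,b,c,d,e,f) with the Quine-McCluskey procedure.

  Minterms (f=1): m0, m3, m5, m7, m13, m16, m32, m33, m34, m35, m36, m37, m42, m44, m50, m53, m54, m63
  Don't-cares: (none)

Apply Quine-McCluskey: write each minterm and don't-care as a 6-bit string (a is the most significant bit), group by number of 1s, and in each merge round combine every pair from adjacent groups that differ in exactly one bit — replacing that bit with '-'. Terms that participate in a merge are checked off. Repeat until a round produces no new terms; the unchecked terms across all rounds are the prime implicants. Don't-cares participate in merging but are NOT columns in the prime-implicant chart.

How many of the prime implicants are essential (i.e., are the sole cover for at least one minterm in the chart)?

Round 0: 000000✓ 000011✓ 000101✓ 000111✓ 001101✓ 010000✓ 100000✓ 100001✓ 100010✓ 100011✓ 100100✓ 100101✓ 101010✓ 101100✓ 110010✓ 110101✓ 110110✓ 111111
Round 1: -00000 -00011 -00101 0-0000 00-101 000-11 0001-1 1-0010 1-0101 10-010 10-100 100-00✓ 100-01✓ 1000-0✓ 1000-1✓ 10000-✓ 10001-✓ 10010-✓ 110-10
Round 2: 100-0- 1000--
PIs = {-00000, -00011, -00101, 0-0000, 00-101, 000-11, 0001-1, 1-0010, 1-0101, 10-010, 10-100, 100-0-, 1000--, 110-10, 111111}
Coverage chart:
  m0: -00000,0-0000
  m3: -00011,000-11
  m5: -00101,00-101,0001-1
  m7: 000-11,0001-1
  m13: 00-101 ←essential
  m16: 0-0000 ←essential
  m32: -00000,100-0-,1000--
  m33: 100-0-,1000--
  m34: 1-0010,10-010,1000--
  m35: -00011,1000--
  m36: 10-100,100-0-
  m37: -00101,1-0101,100-0-
  m42: 10-010 ←essential
  m44: 10-100 ←essential
  m50: 1-0010,110-10
  m53: 1-0101 ←essential
  m54: 110-10 ←essential
  m63: 111111 ←essential
Essential: 0-0000, 00-101, 1-0101, 10-010, 10-100, 110-10, 111111

7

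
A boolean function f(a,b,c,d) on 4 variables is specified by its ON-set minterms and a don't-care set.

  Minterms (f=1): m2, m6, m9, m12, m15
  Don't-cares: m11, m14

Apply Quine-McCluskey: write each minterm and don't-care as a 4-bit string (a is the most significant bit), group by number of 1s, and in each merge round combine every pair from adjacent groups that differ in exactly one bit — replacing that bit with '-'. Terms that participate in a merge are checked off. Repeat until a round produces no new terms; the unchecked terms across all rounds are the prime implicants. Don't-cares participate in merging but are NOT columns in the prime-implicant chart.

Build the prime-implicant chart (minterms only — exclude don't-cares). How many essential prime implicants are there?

size-2^0 implicants → 0010(✓)  0110(✓)  1001(✓)  1011(✓)  1100(✓)  1110(✓)  1111(✓)
size-2^1 implicants → -110  0-10  1-11  10-1  11-0  111-
Unchecked terms (primes): -110, 0-10, 1-11, 10-1, 11-0, 111-
Minterm coverage:
  m2 ⊆ 0-10 [E]
  m6 ⊆ -110,0-10
  m9 ⊆ 10-1 [E]
  m12 ⊆ 11-0 [E]
  m15 ⊆ 1-11,111-
E = {0-10, 10-1, 11-0}

3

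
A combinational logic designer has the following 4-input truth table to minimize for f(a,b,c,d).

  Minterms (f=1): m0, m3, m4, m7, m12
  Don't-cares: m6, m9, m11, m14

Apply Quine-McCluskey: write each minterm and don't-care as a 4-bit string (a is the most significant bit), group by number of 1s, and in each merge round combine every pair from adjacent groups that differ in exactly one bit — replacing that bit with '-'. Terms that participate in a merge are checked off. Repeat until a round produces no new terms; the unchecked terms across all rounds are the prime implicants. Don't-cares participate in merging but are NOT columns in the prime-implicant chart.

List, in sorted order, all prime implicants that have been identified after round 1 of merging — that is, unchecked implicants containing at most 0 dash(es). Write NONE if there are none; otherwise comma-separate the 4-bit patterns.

NONE

Round 0: 0000✓ 0011✓ 0100✓ 0110✓ 0111✓ 1001✓ 1011✓ 1100✓ 1110✓
Round 1: -011 -100✓ -110✓ 0-00 0-11 01-0✓ 011- 10-1 11-0✓
Round 2: -1-0
PIs = {-011, -1-0, 0-00, 0-11, 011-, 10-1}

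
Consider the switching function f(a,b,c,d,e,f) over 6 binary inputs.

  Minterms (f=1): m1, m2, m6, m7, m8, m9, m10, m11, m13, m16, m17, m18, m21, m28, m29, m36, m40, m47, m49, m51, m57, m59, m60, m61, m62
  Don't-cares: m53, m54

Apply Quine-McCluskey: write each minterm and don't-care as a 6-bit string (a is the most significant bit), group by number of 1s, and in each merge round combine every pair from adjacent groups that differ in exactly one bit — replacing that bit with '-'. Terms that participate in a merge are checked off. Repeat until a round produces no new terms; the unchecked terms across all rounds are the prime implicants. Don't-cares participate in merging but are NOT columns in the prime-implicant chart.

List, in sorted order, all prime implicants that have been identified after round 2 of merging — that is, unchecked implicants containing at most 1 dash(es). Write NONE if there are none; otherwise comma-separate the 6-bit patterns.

-01000, 0-0001, 0-0010, 0-1101, 00-001, 00-010, 000-10, 00011-, 001-01, 0100-0, 01000-, 100100, 101111, 11-110, 1111-0

[col 0] 000001*, 000010*, 000110*, 000111*, 001000*, 001001*, 001010*, 001011*, 001101*, 010000*, 010001*, 010010*, 010101*, 011100*, 011101*, 100100, 101000*, 101111, 110001*, 110011*, 110101*, 110110*, 111001*, 111011*, 111100*, 111101*, 111110*
[col 1] -01000, -10001*, -10101*, -11100*, -11101*, 0-0001, 0-0010, 0-1101, 00-001, 00-010, 000-10, 00011-, 001-01, 0010-0*, 0010-1*, 00100-*, 00101-*, 01-101*, 010-01*, 0100-0, 01000-, 01110-*, 11-001*, 11-011*, 11-101*, 11-110, 110-01*, 1100-1*, 111-01*, 1110-1*, 1111-0, 11110-*
[col 2] -1-101, -10-01, -1110-, 0010--, 11--01, 11-0-1
Prime implicants: -01000, -1-101, -10-01, -1110-, 0-0001, 0-0010, 0-1101, 00-001, 00-010, 000-10, 00011-, 001-01, 0010--, 0100-0, 01000-, 100100, 101111, 11--01, 11-0-1, 11-110, 1111-0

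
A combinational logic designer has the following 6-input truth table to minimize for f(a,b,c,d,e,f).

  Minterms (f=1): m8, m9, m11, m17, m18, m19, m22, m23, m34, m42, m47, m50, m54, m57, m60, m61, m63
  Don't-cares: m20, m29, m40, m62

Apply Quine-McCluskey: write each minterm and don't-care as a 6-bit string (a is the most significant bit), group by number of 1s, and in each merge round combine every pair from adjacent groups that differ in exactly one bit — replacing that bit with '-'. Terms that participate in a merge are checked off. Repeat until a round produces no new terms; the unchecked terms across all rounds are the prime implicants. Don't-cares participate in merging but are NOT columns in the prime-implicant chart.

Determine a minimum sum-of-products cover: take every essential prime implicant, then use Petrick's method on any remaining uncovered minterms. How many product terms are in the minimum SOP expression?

[col 0] 001000*, 001001*, 001011*, 010001*, 010010*, 010011*, 010100*, 010110*, 010111*, 011101*, 100010*, 101000*, 101010*, 101111*, 110010*, 110110*, 111001*, 111100*, 111101*, 111110*, 111111*
[col 1] -01000, -10010*, -10110*, -11101, 0010-1, 00100-, 010-10*, 010-11*, 0100-1, 01001-*, 0101-0, 01011-*, 1-0010, 1-1111, 10-010, 1010-0, 11-110, 110-10*, 111-01, 1111-0*, 1111-1*, 11110-*, 11111-*
[col 2] -10-10, 010-1-, 1111--
Prime implicants: -01000, -10-10, -11101, 0010-1, 00100-, 010-1-, 0100-1, 0101-0, 1-0010, 1-1111, 10-010, 1010-0, 11-110, 111-01, 1111--
PI chart (minterm → PIs covering it):
  8 | -01000,00100-
  9 | 0010-1,00100-
  11 | 0010-1  (sole → essential)
  17 | 0100-1  (sole → essential)
  18 | -10-10,010-1-
  19 | 010-1-,0100-1
  22 | -10-10,010-1-,0101-0
  23 | 010-1-  (sole → essential)
  34 | 1-0010,10-010
  42 | 10-010,1010-0
  47 | 1-1111  (sole → essential)
  50 | -10-10,1-0010
  54 | -10-10,11-110
  57 | 111-01  (sole → essential)
  60 | 1111--  (sole → essential)
  61 | -11101,111-01,1111--
  63 | 1-1111,1111--
Essential prime implicants: 0010-1, 010-1-, 0100-1, 1-1111, 111-01, 1111--
Petrick residual → -01000, -10-10, 10-010
Minimum SOP uses 9 PIs: b'cd'e'f' + bc'ef' + a'b'cd'f + a'bc'e + a'bc'd'f + acdef + ab'd'ef' + abce'f + abcd

9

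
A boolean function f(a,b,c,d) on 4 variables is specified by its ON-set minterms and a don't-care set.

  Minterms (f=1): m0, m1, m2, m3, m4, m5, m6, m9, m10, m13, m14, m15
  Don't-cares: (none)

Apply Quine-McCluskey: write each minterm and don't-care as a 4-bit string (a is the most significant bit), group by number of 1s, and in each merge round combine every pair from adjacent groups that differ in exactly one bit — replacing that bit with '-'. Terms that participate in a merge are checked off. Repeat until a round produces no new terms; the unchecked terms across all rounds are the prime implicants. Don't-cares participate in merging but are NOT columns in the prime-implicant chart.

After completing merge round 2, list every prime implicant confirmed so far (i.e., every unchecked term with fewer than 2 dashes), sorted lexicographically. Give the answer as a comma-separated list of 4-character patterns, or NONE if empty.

size-2^0 implicants → 0000(✓)  0001(✓)  0010(✓)  0011(✓)  0100(✓)  0101(✓)  0110(✓)  1001(✓)  1010(✓)  1101(✓)  1110(✓)  1111(✓)
size-2^1 implicants → -001(✓)  -010(✓)  -101(✓)  -110(✓)  0-00(✓)  0-01(✓)  0-10(✓)  00-0(✓)  00-1(✓)  000-(✓)  001-(✓)  01-0(✓)  010-(✓)  1-01(✓)  1-10(✓)  11-1  111-
size-2^2 implicants → --01  --10  0--0  0-0-  00--
Unchecked terms (primes): --01, --10, 0--0, 0-0-, 00--, 11-1, 111-

11-1, 111-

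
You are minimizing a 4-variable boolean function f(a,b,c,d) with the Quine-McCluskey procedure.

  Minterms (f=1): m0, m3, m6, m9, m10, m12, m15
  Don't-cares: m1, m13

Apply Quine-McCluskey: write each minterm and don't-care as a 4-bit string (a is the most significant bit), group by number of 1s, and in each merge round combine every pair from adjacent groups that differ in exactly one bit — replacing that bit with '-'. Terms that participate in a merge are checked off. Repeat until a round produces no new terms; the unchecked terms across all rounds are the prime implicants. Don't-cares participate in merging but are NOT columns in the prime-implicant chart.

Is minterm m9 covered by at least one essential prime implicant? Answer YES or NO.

NO

[col 0] 0000*, 0001*, 0011*, 0110, 1001*, 1010, 1100*, 1101*, 1111*
[col 1] -001, 00-1, 000-, 1-01, 11-1, 110-
Prime implicants: -001, 00-1, 000-, 0110, 1-01, 1010, 11-1, 110-
PI chart (minterm → PIs covering it):
  0 | 000-  (sole → essential)
  3 | 00-1  (sole → essential)
  6 | 0110  (sole → essential)
  9 | -001,1-01
  10 | 1010  (sole → essential)
  12 | 110-  (sole → essential)
  15 | 11-1  (sole → essential)
Essential prime implicants: 00-1, 000-, 0110, 1010, 11-1, 110-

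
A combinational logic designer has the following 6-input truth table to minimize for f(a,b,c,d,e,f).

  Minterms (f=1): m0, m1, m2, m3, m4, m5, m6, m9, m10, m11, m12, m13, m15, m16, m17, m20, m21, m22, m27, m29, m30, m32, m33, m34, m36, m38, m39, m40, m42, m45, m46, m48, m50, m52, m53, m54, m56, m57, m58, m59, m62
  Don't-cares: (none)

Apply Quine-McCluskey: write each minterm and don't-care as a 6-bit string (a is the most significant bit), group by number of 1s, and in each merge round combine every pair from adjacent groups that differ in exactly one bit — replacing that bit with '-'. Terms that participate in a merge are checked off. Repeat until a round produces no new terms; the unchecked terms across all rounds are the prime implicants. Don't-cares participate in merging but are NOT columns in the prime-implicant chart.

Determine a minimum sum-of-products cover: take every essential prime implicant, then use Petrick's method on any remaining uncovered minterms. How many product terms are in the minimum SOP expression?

15

[col 0] 000000*, 000001*, 000010*, 000011*, 000100*, 000101*, 000110*, 001001*, 001010*, 001011*, 001100*, 001101*, 001111*, 010000*, 010001*, 010100*, 010101*, 010110*, 011011*, 011101*, 011110*, 100000*, 100001*, 100010*, 100100*, 100110*, 100111*, 101000*, 101010*, 101101*, 101110*, 110000*, 110010*, 110100*, 110101*, 110110*, 111000*, 111001*, 111010*, 111011*, 111110*
[col 1] -00000*, -00001*, -00010*, -00100*, -00110*, -01010*, -01101, -10000*, -10100*, -10101*, -10110*, -11011, -11110*, 0-0000*, 0-0001*, 0-0100*, 0-0101*, 0-0110*, 0-1011, 0-1101*, 00-001*, 00-010*, 00-011*, 00-100*, 00-101*, 000-00*, 000-01*, 000-10*, 0000-0*, 0000-1*, 00000-*, 00001-*, 0001-0*, 00010-*, 001-01*, 001-11*, 0010-1*, 00101-*, 0011-1*, 00110-*, 01-101*, 01-110*, 010-00*, 010-01*, 01000-*, 0101-0*, 01010-*, 1-0000*, 1-0010*, 1-0100*, 1-0110*, 1-1000*, 1-1010*, 1-1110*, 10-000*, 10-010*, 10-110*, 100-00*, 100-10*, 1000-0*, 10000-*, 1001-0*, 10011-, 101-10*, 1010-0*, 11-000*, 11-010*, 11-110*, 110-00*, 110-10*, 1100-0*, 1101-0*, 11010-*, 111-10*, 1110-0*, 1110-1*, 11100-*, 11101-*
[col 2] --0000*, --0100*, --0110*, -0-010, -00-00*, -00-10*, -000-0*, -0000-, -001-0*, -1-110, -10-00*, -101-0*, -1010-, 0--101, 0-0-00*, 0-0-01*, 0-000-*, 0-01-0*, 0-010-*, 00--01, 00-0-1, 00-01-, 00-10-, 000--0*, 000-0-*, 0000--, 001--1, 010-0-*, 1--000*, 1--010*, 1--110*, 1-0-00*, 1-0-10*, 1-00-0*, 1-01-0*, 1-1-10*, 1-10-0*, 10--10*, 10-0-0*, 100--0*, 11--10*, 11-0-0*, 110--0*, 1110--
[col 3] --0-00, --01-0, -00--0, 0-0-0-, 1---10, 1--0-0, 1-0--0
Prime implicants: --0-00, --01-0, -0-010, -00--0, -0000-, -01101, -1-110, -1010-, -11011, 0--101, 0-0-0-, 0-1011, 00--01, 00-0-1, 00-01-, 00-10-, 0000--, 001--1, 1---10, 1--0-0, 1-0--0, 10011-, 1110--
PI chart (minterm → PIs covering it):
  0 | --0-00,-00--0,-0000-,0-0-0-,0000--
  1 | -0000-,0-0-0-,00--01,00-0-1,0000--
  2 | -0-010,-00--0,00-01-,0000--
  3 | 00-0-1,00-01-,0000--
  4 | --0-00,--01-0,-00--0,0-0-0-,00-10-
  5 | 0--101,0-0-0-,00--01,00-10-
  6 | --01-0,-00--0
  9 | 00--01,00-0-1,001--1
  10 | -0-010,00-01-
  11 | 0-1011,00-0-1,00-01-,001--1
  12 | 00-10-  (sole → essential)
  13 | -01101,0--101,00--01,00-10-,001--1
  15 | 001--1  (sole → essential)
  16 | --0-00,0-0-0-
  17 | 0-0-0-  (sole → essential)
  20 | --0-00,--01-0,-1010-,0-0-0-
  21 | -1010-,0--101,0-0-0-
  22 | --01-0,-1-110
  27 | -11011,0-1011
  29 | 0--101  (sole → essential)
  30 | -1-110  (sole → essential)
  32 | --0-00,-00--0,-0000-,1--0-0,1-0--0
  33 | -0000-  (sole → essential)
  34 | -0-010,-00--0,1---10,1--0-0,1-0--0
  36 | --0-00,--01-0,-00--0,1-0--0
  38 | --01-0,-00--0,1---10,1-0--0,10011-
  39 | 10011-  (sole → essential)
  40 | 1--0-0  (sole → essential)
  42 | -0-010,1---10,1--0-0
  45 | -01101  (sole → essential)
  46 | 1---10  (sole → essential)
  48 | --0-00,1--0-0,1-0--0
  50 | 1---10,1--0-0,1-0--0
  52 | --0-00,--01-0,-1010-,1-0--0
  53 | -1010-  (sole → essential)
  54 | --01-0,-1-110,1---10,1-0--0
  56 | 1--0-0,1110--
  57 | 1110--  (sole → essential)
  58 | 1---10,1--0-0,1110--
  59 | -11011,1110--
  62 | -1-110,1---10
Essential prime implicants: -0000-, -01101, -1-110, -1010-, 0--101, 0-0-0-, 00-10-, 001--1, 1---10, 1--0-0, 10011-, 1110--
Petrick residual → --01-0, -11011, 00-01-
Minimum SOP uses 15 PIs: c'df' + b'c'd'e' + b'cde'f + bdef' + bc'de' + bcd'ef + a'de'f + a'c'e' + a'b'd'e + a'b'de' + a'b'cf + aef' + ad'f' + ab'c'de + abcd'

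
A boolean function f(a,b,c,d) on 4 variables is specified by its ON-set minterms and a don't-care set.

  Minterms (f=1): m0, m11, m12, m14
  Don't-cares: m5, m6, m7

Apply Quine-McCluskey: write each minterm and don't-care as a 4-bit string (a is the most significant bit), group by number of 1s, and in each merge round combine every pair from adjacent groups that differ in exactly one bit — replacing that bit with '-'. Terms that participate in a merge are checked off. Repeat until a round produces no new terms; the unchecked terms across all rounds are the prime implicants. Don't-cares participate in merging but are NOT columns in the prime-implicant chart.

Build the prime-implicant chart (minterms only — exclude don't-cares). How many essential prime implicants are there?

[col 0] 0000, 0101*, 0110*, 0111*, 1011, 1100*, 1110*
[col 1] -110, 01-1, 011-, 11-0
Prime implicants: -110, 0000, 01-1, 011-, 1011, 11-0
PI chart (minterm → PIs covering it):
  0 | 0000  (sole → essential)
  11 | 1011  (sole → essential)
  12 | 11-0  (sole → essential)
  14 | -110,11-0
Essential prime implicants: 0000, 1011, 11-0

3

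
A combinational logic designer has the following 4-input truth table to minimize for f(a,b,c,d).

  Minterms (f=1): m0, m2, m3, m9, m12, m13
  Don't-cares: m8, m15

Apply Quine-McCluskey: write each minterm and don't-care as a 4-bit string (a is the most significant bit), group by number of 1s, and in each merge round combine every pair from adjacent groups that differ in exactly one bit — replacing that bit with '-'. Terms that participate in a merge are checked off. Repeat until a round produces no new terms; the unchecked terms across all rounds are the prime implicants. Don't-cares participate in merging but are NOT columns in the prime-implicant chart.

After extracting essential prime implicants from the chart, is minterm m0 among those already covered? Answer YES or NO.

NO

[col 0] 0000*, 0010*, 0011*, 1000*, 1001*, 1100*, 1101*, 1111*
[col 1] -000, 00-0, 001-, 1-00*, 1-01*, 100-*, 11-1, 110-*
[col 2] 1-0-
Prime implicants: -000, 00-0, 001-, 1-0-, 11-1
PI chart (minterm → PIs covering it):
  0 | -000,00-0
  2 | 00-0,001-
  3 | 001-  (sole → essential)
  9 | 1-0-  (sole → essential)
  12 | 1-0-  (sole → essential)
  13 | 1-0-,11-1
Essential prime implicants: 001-, 1-0-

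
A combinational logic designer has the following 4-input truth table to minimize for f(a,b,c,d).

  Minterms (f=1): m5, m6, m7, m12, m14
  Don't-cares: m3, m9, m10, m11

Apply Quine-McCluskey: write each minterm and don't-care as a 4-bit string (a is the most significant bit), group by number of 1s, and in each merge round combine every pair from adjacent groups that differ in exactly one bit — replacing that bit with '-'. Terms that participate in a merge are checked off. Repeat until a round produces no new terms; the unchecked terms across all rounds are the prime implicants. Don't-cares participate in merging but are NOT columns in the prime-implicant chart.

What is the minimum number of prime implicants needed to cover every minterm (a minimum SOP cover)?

[col 0] 0011*, 0101*, 0110*, 0111*, 1001*, 1010*, 1011*, 1100*, 1110*
[col 1] -011, -110, 0-11, 01-1, 011-, 1-10, 10-1, 101-, 11-0
Prime implicants: -011, -110, 0-11, 01-1, 011-, 1-10, 10-1, 101-, 11-0
PI chart (minterm → PIs covering it):
  5 | 01-1  (sole → essential)
  6 | -110,011-
  7 | 0-11,01-1,011-
  12 | 11-0  (sole → essential)
  14 | -110,1-10,11-0
Essential prime implicants: 01-1, 11-0
Petrick residual → -110
Minimum SOP uses 3 PIs: bcd' + a'bd + abd'

3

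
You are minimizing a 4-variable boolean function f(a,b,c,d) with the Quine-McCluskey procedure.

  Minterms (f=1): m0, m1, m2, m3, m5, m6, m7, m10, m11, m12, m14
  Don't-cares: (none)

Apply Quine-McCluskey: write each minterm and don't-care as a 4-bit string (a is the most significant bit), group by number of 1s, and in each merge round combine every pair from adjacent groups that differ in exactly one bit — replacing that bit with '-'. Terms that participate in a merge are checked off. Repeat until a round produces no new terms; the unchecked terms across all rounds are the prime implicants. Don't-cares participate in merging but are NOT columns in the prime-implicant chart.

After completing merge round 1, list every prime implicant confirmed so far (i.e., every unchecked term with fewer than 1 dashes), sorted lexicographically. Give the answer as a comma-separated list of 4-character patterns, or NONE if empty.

[col 0] 0000*, 0001*, 0010*, 0011*, 0101*, 0110*, 0111*, 1010*, 1011*, 1100*, 1110*
[col 1] -010*, -011*, -110*, 0-01*, 0-10*, 0-11*, 00-0*, 00-1*, 000-*, 001-*, 01-1*, 011-*, 1-10*, 101-*, 11-0
[col 2] --10, -01-, 0--1, 0-1-, 00--
Prime implicants: --10, -01-, 0--1, 0-1-, 00--, 11-0

NONE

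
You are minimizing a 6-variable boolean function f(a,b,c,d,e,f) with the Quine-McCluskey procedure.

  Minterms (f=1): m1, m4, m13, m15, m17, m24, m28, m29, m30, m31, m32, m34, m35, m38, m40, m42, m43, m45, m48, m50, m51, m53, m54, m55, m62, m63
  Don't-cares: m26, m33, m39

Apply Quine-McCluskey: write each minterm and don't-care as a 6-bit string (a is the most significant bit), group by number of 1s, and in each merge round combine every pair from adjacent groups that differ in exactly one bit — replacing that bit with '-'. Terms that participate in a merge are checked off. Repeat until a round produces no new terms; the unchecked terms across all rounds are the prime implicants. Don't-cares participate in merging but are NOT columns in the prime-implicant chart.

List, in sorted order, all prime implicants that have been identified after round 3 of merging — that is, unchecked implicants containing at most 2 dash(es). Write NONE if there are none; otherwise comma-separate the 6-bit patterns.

-00001, -01101, -1111-, 0-0001, 0-11-1, 000100, 011--0, 0111--, 1-00-0, 10-0-0, 10-01-, 1000--, 11-11-, 1101-1

[col 0] 000001*, 000100, 001101*, 001111*, 010001*, 011000*, 011010*, 011100*, 011101*, 011110*, 011111*, 100000*, 100001*, 100010*, 100011*, 100110*, 100111*, 101000*, 101010*, 101011*, 101101*, 110000*, 110010*, 110011*, 110101*, 110110*, 110111*, 111110*, 111111*
[col 1] -00001, -01101, -11110*, -11111*, 0-0001, 0-1101*, 0-1111*, 0011-1*, 011-00*, 011-10*, 0110-0*, 0111-0*, 0111-1*, 01110-*, 01111-*, 1-0000*, 1-0010*, 1-0011*, 1-0110*, 1-0111*, 10-000*, 10-010*, 10-011*, 100-10*, 100-11*, 1000-0*, 1000-1*, 10000-*, 10001-*, 10011-*, 1010-0*, 10101-*, 11-110*, 11-111*, 110-10*, 110-11*, 1100-0*, 11001-*, 1101-1, 11011-*, 11111-*
[col 2] -1111-, 0-11-1, 011--0, 0111--, 1-0-10*, 1-0-11*, 1-00-0, 1-001-*, 1-011-*, 10-0-0, 10-01-, 100-1-*, 1000--, 11-11-, 110-1-*
[col 3] 1-0-1-
Prime implicants: -00001, -01101, -1111-, 0-0001, 0-11-1, 000100, 011--0, 0111--, 1-0-1-, 1-00-0, 10-0-0, 10-01-, 1000--, 11-11-, 1101-1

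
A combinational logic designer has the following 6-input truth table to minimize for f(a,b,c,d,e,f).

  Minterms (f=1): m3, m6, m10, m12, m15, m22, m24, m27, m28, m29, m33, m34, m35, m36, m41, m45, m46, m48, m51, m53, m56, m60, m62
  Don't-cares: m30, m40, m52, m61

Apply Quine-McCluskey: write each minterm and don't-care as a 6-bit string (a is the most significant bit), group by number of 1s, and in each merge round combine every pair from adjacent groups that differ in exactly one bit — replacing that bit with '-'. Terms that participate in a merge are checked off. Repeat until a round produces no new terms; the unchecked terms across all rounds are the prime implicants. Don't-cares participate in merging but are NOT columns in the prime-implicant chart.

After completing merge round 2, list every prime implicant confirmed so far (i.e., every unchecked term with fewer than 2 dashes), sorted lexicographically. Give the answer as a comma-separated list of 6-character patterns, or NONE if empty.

-00011, 0-0110, 0-1100, 001010, 001111, 01-110, 011011, 1-0011, 1-0100, 1-1000, 1-1101, 1-1110, 10-001, 1000-1, 10001-, 101-01, 10100-

[col 0] 000011*, 000110*, 001010, 001100*, 001111, 010110*, 011000*, 011011, 011100*, 011101*, 011110*, 100001*, 100010*, 100011*, 100100*, 101000*, 101001*, 101101*, 101110*, 110000*, 110011*, 110100*, 110101*, 111000*, 111100*, 111101*, 111110*
[col 1] -00011, -11000*, -11100*, -11101*, -11110*, 0-0110, 0-1100, 01-110, 011-00*, 0111-0*, 01110-*, 1-0011, 1-0100, 1-1000, 1-1101, 1-1110, 10-001, 1000-1, 10001-, 101-01, 10100-, 11-000*, 11-100*, 11-101*, 110-00*, 11010-*, 111-00*, 1111-0*, 11110-*
[col 2] -11-00, -111-0, -1110-, 11--00, 11-10-
Prime implicants: -00011, -11-00, -111-0, -1110-, 0-0110, 0-1100, 001010, 001111, 01-110, 011011, 1-0011, 1-0100, 1-1000, 1-1101, 1-1110, 10-001, 1000-1, 10001-, 101-01, 10100-, 11--00, 11-10-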